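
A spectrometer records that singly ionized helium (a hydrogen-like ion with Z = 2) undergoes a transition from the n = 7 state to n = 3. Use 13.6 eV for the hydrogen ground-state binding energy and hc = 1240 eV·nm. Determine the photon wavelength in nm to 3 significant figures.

251 nm

For Z = 2 the level energies scale as Z², so the effective Rydberg energy is 13.6 × 4 = 54.40 eV.
ΔE = 54.40 × (1/3² − 1/7²) = 54.40 × 0.09070 = 4.934 eV.
λ = hc/ΔE = 1240 / 4.934 = 251 nm.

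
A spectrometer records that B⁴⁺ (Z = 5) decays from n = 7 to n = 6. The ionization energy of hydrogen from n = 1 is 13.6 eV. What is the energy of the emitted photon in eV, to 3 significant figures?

The Bohr energies scale as Z², so for Z = 5: E_n = −340.0/n² eV.
E_7 = −340.0/49 = −6.939 eV and E_6 = −340.0/36 = −9.444 eV.
The photon energy is |E_7 − E_6| = 2.51 eV.

2.51 eV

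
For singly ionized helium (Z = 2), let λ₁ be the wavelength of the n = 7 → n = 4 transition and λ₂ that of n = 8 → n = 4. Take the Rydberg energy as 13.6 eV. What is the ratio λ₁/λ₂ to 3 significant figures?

λ ∝ 1/ΔE ∝ 1/(1/n_f² − 1/n_i²), and the Z² and hc factors cancel in the ratio.
λ₁/λ₂ = (1/4² − 1/8²)/(1/4² − 1/7²) = 0.04688/0.04209 = 1.11.

1.11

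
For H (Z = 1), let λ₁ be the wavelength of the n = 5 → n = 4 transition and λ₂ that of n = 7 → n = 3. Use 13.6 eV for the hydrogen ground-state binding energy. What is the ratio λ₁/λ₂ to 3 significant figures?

4.03

λ ∝ 1/ΔE ∝ 1/(1/n_f² − 1/n_i²), and the Z² and hc factors cancel in the ratio.
λ₁/λ₂ = (1/3² − 1/7²)/(1/4² − 1/5²) = 0.09070/0.02250 = 4.03.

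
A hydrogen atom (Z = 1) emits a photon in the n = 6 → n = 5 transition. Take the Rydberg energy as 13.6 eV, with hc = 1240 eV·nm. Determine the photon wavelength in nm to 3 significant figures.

7460 nm

ΔE = 13.60 × (1/5² − 1/6²) = 13.60 × 0.01222 = 0.1662 eV.
λ = hc/ΔE = 1240 / 0.1662 = 7460 nm.
This line belongs to the Pfund series.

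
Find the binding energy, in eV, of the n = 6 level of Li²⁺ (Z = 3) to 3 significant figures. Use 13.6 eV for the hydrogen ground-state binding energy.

3.40 eV

E_n = −13.6 Z²/n² = −122.4/n² eV for Z = 3.
E_6 = −122.4/36 = −3.40 eV, so ionization (to E = 0) requires 3.40 eV.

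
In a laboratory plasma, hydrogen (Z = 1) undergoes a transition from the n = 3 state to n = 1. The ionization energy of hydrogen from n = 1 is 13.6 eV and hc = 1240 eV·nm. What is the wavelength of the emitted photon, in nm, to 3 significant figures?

103 nm

ΔE = 13.60 × (1/1² − 1/3²) = 13.60 × 0.8889 = 12.09 eV.
λ = hc/ΔE = 1240 / 12.09 = 103 nm.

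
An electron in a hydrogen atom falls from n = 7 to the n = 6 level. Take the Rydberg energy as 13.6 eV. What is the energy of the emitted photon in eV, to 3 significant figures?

E_7 = −13.60/49 = −0.2776 eV and E_6 = −13.60/36 = −0.3778 eV.
The photon energy is |E_7 − E_6| = 0.100 eV.

0.100 eV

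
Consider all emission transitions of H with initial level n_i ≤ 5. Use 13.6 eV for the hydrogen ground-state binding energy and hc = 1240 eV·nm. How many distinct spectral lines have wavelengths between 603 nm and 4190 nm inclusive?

4

Enumerate all n_i → n_f pairs with 1 ≤ n_f < n_i ≤ 5 and compute λ = 1240 / [13.6·1·(1/n_f² − 1/n_i²)].
Lines falling in [603, 4190] nm: 3→2 (656.5 nm), 5→3 (1282 nm), 4→3 (1876 nm), 5→4 (4052 nm).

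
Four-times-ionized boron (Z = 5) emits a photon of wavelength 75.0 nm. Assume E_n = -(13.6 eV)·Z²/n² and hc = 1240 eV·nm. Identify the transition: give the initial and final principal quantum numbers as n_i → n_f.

The photon energy is ΔE = hc/λ = 1240 / 75.0 = 16.53 eV.
With Z = 5, ΔE = 340.0 × (1/n_f² − 1/n_i²), so 1/n_f² − 1/n_i² = 0.04863.
Trying n_f = 3 gives 1/n_i² = 0.06248, i.e. n_i ≈ 4; this pair matches.

n_i = 4, n_f = 3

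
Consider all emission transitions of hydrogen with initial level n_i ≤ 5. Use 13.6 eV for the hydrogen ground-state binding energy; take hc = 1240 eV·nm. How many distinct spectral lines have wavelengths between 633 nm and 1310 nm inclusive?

2

Enumerate all n_i → n_f pairs with 1 ≤ n_f < n_i ≤ 5 and compute λ = 1240 / [13.6·1·(1/n_f² − 1/n_i²)].
Lines falling in [633, 1310] nm: 3→2 (656.5 nm), 5→3 (1282 nm).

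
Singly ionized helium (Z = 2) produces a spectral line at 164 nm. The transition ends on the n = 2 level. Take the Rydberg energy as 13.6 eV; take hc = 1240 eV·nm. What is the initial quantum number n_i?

The photon energy is ΔE = hc/λ = 1240 / 164 = 7.561 eV.
With Z = 2, ΔE = 54.40 × (1/n_f² − 1/n_i²), so 1/n_f² − 1/n_i² = 0.1390.
With n_f = 2: 1/n_i² = 1/4 − 0.1390 = 0.1110, so n_i ≈ 3.00.

n_i = 3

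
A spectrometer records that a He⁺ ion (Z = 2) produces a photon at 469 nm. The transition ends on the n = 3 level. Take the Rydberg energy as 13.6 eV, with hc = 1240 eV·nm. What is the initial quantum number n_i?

The photon energy is ΔE = hc/λ = 1240 / 469 = 2.644 eV.
With Z = 2, ΔE = 54.40 × (1/n_f² − 1/n_i²), so 1/n_f² − 1/n_i² = 0.04860.
With n_f = 3: 1/n_i² = 1/9 − 0.04860 = 0.06251, so n_i ≈ 4.00.

n_i = 4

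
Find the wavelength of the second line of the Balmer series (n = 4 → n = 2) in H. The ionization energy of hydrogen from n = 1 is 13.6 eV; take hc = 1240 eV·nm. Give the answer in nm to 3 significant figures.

The Balmer series terminates on n_f = 2; the second line has n_i = 2+2 = 4.
ΔE = 13.60 × (1/2² − 1/4²) = 2.550 eV.
λ = 1240 / 2.550 = 486 nm.

486 nm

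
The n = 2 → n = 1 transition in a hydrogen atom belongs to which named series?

Lyman

The series is set by the lower level: n_f = 1 is the Lyman series.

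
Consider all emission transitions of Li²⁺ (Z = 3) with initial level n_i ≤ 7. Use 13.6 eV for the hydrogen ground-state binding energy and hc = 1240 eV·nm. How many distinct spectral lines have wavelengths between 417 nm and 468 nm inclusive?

Enumerate all n_i → n_f pairs with 1 ≤ n_f < n_i ≤ 7 and compute λ = 1240 / [13.6·9·(1/n_f² − 1/n_i²)].
Lines falling in [417, 468] nm: 5→4 (450.3 nm).

1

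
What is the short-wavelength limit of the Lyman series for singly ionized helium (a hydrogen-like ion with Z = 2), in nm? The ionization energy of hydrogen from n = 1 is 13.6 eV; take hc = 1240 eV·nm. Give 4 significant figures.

The Lyman series has lower level n_f = 1; the series limit corresponds to n_i → ∞.
ΔE_max = 13.6 × 4 / 1² = 54.40 eV.
λ_min = 1240 / 54.40 = 22.79 nm.

22.79 nm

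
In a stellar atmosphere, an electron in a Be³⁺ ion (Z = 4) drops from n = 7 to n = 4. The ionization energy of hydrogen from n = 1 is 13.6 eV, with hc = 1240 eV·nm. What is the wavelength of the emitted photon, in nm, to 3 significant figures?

For Z = 4 the level energies scale as Z², so the effective Rydberg energy is 13.6 × 16 = 217.6 eV.
ΔE = 217.6 × (1/4² − 1/7²) = 217.6 × 0.04209 = 9.159 eV.
λ = hc/ΔE = 1240 / 9.159 = 135 nm.

135 nm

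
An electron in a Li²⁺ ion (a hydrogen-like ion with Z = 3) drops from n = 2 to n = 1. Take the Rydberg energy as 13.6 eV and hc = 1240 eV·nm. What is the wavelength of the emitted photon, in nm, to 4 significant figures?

13.51 nm

For Z = 3 the level energies scale as Z², so the effective Rydberg energy is 13.6 × 9 = 122.4 eV.
ΔE = 122.4 × (1/1² − 1/2²) = 122.4 × 0.7500 = 91.80 eV.
λ = hc/ΔE = 1240 / 91.80 = 13.51 nm.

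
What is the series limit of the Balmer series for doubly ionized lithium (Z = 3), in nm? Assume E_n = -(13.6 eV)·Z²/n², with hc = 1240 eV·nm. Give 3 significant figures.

40.5 nm

The Balmer series has lower level n_f = 2; the series limit corresponds to n_i → ∞.
ΔE_max = 13.6 × 9 / 2² = 30.60 eV.
λ_min = 1240 / 30.60 = 40.5 nm.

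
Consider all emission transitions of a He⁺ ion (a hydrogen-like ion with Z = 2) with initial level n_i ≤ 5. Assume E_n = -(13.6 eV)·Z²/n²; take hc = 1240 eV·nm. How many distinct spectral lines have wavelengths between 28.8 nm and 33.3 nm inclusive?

Enumerate all n_i → n_f pairs with 1 ≤ n_f < n_i ≤ 5 and compute λ = 1240 / [13.6·4·(1/n_f² − 1/n_i²)].
Lines falling in [28.8, 33.3] nm: 2→1 (30.39 nm).

1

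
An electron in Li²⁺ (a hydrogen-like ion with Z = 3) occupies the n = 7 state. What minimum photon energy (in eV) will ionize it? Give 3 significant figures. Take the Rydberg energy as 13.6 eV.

2.50 eV

E_n = −13.6 Z²/n² = −122.4/n² eV for Z = 3.
E_7 = −122.4/49 = −2.50 eV, so ionization (to E = 0) requires 2.50 eV.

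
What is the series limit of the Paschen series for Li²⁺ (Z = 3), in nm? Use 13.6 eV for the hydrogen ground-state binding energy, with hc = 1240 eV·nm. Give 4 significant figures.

91.18 nm

The Paschen series has lower level n_f = 3; the series limit corresponds to n_i → ∞.
ΔE_max = 13.6 × 9 / 3² = 13.60 eV.
λ_min = 1240 / 13.60 = 91.18 nm.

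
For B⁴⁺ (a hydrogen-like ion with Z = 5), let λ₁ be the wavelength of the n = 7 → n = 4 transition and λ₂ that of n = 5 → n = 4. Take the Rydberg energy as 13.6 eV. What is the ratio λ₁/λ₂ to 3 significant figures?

λ ∝ 1/ΔE ∝ 1/(1/n_f² − 1/n_i²), and the Z² and hc factors cancel in the ratio.
λ₁/λ₂ = (1/4² − 1/5²)/(1/4² − 1/7²) = 0.02250/0.04209 = 0.535.

0.535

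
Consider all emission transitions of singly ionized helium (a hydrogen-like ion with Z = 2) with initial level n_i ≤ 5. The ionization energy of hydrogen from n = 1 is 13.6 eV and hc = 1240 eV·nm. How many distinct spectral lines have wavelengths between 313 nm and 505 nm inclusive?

Enumerate all n_i → n_f pairs with 1 ≤ n_f < n_i ≤ 5 and compute λ = 1240 / [13.6·4·(1/n_f² − 1/n_i²)].
Lines falling in [313, 505] nm: 5→3 (320.5 nm), 4→3 (468.9 nm).

2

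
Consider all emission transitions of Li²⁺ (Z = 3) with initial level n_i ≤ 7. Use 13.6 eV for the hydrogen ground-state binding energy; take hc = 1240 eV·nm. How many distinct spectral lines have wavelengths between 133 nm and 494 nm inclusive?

Enumerate all n_i → n_f pairs with 1 ≤ n_f < n_i ≤ 7 and compute λ = 1240 / [13.6·9·(1/n_f² − 1/n_i²)].
Lines falling in [133, 494] nm: 5→3 (142.5 nm), 4→3 (208.4 nm), 7→4 (240.7 nm), 6→4 (291.8 nm), 5→4 (450.3 nm).

5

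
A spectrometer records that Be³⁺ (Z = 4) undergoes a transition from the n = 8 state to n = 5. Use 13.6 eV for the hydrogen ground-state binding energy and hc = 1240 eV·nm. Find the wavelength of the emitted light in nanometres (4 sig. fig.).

233.8 nm

For Z = 4 the level energies scale as Z², so the effective Rydberg energy is 13.6 × 16 = 217.6 eV.
ΔE = 217.6 × (1/5² − 1/8²) = 217.6 × 0.02438 = 5.304 eV.
λ = hc/ΔE = 1240 / 5.304 = 233.8 nm.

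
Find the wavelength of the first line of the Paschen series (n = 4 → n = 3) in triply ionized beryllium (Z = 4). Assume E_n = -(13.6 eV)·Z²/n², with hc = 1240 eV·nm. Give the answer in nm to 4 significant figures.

The Paschen series terminates on n_f = 3; the first line has n_i = 3+1 = 4.
ΔE = 217.6 × (1/3² − 1/4²) = 10.58 eV.
λ = 1240 / 10.58 = 117.2 nm.

117.2 nm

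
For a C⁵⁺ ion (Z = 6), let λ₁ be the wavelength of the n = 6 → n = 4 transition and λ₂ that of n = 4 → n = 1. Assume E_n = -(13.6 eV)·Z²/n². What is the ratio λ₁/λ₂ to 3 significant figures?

λ ∝ 1/ΔE ∝ 1/(1/n_f² − 1/n_i²), and the Z² and hc factors cancel in the ratio.
λ₁/λ₂ = (1/1² − 1/4²)/(1/4² − 1/6²) = 0.9375/0.03472 = 27.0.

27.0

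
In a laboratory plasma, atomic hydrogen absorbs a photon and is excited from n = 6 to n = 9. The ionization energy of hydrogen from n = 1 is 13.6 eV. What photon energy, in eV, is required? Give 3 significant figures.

E_9 = −13.60/81 = −0.1679 eV and E_6 = −13.60/36 = −0.3778 eV.
The photon energy is |E_9 − E_6| = 0.210 eV.

0.210 eV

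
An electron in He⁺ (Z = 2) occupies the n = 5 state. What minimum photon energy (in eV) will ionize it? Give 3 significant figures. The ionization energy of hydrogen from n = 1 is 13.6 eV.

E_n = −13.6 Z²/n² = −54.40/n² eV for Z = 2.
E_5 = −54.40/25 = −2.18 eV, so ionization (to E = 0) requires 2.18 eV.

2.18 eV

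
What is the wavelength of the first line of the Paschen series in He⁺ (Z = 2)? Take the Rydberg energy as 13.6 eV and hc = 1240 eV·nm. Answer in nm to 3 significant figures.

The Paschen series terminates on n_f = 3; the first line has n_i = 3+1 = 4.
ΔE = 54.40 × (1/3² − 1/4²) = 2.644 eV.
λ = 1240 / 2.644 = 469 nm.

469 nm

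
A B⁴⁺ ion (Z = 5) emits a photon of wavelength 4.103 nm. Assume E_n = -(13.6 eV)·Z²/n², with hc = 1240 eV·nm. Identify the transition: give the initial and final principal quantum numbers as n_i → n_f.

n_i = 3, n_f = 1

The photon energy is ΔE = hc/λ = 1240 / 4.103 = 302.2 eV.
With Z = 5, ΔE = 340.0 × (1/n_f² − 1/n_i²), so 1/n_f² − 1/n_i² = 0.8889.
Trying n_f = 1 gives 1/n_i² = 0.1111, i.e. n_i ≈ 3; this pair matches.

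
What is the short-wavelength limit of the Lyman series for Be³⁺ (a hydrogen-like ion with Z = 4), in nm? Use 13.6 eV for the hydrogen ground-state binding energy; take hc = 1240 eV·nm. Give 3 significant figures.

5.70 nm

The Lyman series has lower level n_f = 1; the series limit corresponds to n_i → ∞.
ΔE_max = 13.6 × 16 / 1² = 217.6 eV.
λ_min = 1240 / 217.6 = 5.70 nm.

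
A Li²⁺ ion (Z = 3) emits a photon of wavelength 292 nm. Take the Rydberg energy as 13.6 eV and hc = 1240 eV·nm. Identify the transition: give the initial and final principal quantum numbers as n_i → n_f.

The photon energy is ΔE = hc/λ = 1240 / 292 = 4.247 eV.
With Z = 3, ΔE = 122.4 × (1/n_f² − 1/n_i²), so 1/n_f² − 1/n_i² = 0.03469.
Trying n_f = 4 gives 1/n_i² = 0.02781, i.e. n_i ≈ 6; this pair matches.

n_i = 6, n_f = 4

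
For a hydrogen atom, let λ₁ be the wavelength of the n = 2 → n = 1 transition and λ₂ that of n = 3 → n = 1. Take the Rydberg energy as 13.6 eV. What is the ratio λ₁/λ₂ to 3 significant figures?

1.19

λ ∝ 1/ΔE ∝ 1/(1/n_f² − 1/n_i²), and the Z² and hc factors cancel in the ratio.
λ₁/λ₂ = (1/1² − 1/3²)/(1/1² − 1/2²) = 0.8889/0.7500 = 1.19.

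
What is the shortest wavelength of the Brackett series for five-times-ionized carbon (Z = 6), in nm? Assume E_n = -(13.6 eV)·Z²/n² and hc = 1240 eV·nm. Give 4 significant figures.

40.52 nm

The Brackett series has lower level n_f = 4; the series limit corresponds to n_i → ∞.
ΔE_max = 13.6 × 36 / 4² = 30.60 eV.
λ_min = 1240 / 30.60 = 40.52 nm.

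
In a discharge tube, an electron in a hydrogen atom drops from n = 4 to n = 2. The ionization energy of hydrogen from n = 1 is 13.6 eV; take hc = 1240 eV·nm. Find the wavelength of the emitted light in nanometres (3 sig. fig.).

486 nm

ΔE = 13.60 × (1/2² − 1/4²) = 13.60 × 0.1875 = 2.550 eV.
λ = hc/ΔE = 1240 / 2.550 = 486 nm.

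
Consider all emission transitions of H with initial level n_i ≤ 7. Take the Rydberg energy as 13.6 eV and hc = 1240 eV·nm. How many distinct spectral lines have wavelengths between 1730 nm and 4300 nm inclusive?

4

Enumerate all n_i → n_f pairs with 1 ≤ n_f < n_i ≤ 7 and compute λ = 1240 / [13.6·1·(1/n_f² − 1/n_i²)].
Lines falling in [1730, 4300] nm: 4→3 (1876 nm), 7→4 (2166 nm), 6→4 (2626 nm), 5→4 (4052 nm).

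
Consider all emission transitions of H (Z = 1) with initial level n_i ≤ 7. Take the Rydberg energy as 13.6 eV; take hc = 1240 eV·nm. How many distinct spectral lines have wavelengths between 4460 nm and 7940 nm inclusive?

2

Enumerate all n_i → n_f pairs with 1 ≤ n_f < n_i ≤ 7 and compute λ = 1240 / [13.6·1·(1/n_f² − 1/n_i²)].
Lines falling in [4460, 7940] nm: 7→5 (4654 nm), 6→5 (7460 nm).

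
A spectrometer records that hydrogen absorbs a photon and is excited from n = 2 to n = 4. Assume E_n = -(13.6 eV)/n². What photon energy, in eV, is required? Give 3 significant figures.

E_4 = −13.60/16 = −0.8500 eV and E_2 = −13.60/4 = −3.400 eV.
The photon energy is |E_4 − E_2| = 2.55 eV.

2.55 eV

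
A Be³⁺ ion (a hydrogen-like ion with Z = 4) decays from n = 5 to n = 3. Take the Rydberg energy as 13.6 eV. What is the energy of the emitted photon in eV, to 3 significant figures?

The Bohr energies scale as Z², so for Z = 4: E_n = −217.6/n² eV.
E_5 = −217.6/25 = −8.704 eV and E_3 = −217.6/9 = −24.18 eV.
The photon energy is |E_5 − E_3| = 15.5 eV.

15.5 eV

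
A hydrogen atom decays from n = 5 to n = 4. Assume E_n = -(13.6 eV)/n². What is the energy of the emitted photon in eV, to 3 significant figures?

E_5 = −13.60/25 = −0.5440 eV and E_4 = −13.60/16 = −0.8500 eV.
The photon energy is |E_5 − E_4| = 0.306 eV.

0.306 eV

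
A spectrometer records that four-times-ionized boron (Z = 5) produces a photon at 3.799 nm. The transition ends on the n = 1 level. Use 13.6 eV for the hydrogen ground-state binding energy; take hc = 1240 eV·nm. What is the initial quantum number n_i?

n_i = 5

The photon energy is ΔE = hc/λ = 1240 / 3.799 = 326.4 eV.
With Z = 5, ΔE = 340.0 × (1/n_f² − 1/n_i²), so 1/n_f² − 1/n_i² = 0.9600.
With n_f = 1: 1/n_i² = 1/1 − 0.9600 = 0.04000, so n_i ≈ 5.00.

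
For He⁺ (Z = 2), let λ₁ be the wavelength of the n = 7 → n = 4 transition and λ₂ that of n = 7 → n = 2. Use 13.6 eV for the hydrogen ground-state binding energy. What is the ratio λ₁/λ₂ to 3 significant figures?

λ ∝ 1/ΔE ∝ 1/(1/n_f² − 1/n_i²), and the Z² and hc factors cancel in the ratio.
λ₁/λ₂ = (1/2² − 1/7²)/(1/4² − 1/7²) = 0.2296/0.04209 = 5.45.

5.45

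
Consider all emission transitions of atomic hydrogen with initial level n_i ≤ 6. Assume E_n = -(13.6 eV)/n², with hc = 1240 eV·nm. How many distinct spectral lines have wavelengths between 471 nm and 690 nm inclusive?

2

Enumerate all n_i → n_f pairs with 1 ≤ n_f < n_i ≤ 6 and compute λ = 1240 / [13.6·1·(1/n_f² − 1/n_i²)].
Lines falling in [471, 690] nm: 4→2 (486.3 nm), 3→2 (656.5 nm).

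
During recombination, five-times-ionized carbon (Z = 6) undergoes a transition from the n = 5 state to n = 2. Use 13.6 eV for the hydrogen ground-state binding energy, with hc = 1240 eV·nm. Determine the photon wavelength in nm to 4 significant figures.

12.06 nm

For Z = 6 the level energies scale as Z², so the effective Rydberg energy is 13.6 × 36 = 489.6 eV.
ΔE = 489.6 × (1/2² − 1/5²) = 489.6 × 0.2100 = 102.8 eV.
λ = hc/ΔE = 1240 / 102.8 = 12.06 nm.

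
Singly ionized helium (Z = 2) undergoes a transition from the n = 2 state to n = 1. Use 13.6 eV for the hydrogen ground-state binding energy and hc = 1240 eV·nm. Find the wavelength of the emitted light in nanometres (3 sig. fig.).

30.4 nm

For Z = 2 the level energies scale as Z², so the effective Rydberg energy is 13.6 × 4 = 54.40 eV.
ΔE = 54.40 × (1/1² − 1/2²) = 54.40 × 0.7500 = 40.80 eV.
λ = hc/ΔE = 1240 / 40.80 = 30.4 nm.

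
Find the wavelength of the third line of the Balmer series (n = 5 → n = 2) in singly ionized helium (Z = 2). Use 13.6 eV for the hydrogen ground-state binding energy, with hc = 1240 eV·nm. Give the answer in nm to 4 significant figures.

The Balmer series terminates on n_f = 2; the third line has n_i = 2+3 = 5.
ΔE = 54.40 × (1/2² − 1/5²) = 11.42 eV.
λ = 1240 / 11.42 = 108.5 nm.

108.5 nm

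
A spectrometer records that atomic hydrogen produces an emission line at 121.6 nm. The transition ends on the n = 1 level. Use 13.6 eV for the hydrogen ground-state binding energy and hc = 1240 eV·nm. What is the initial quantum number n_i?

n_i = 2

The photon energy is ΔE = hc/λ = 1240 / 121.6 = 10.20 eV.
With Z = 1, ΔE = 13.60 × (1/n_f² − 1/n_i²), so 1/n_f² − 1/n_i² = 0.7498.
With n_f = 1: 1/n_i² = 1/1 − 0.7498 = 0.2502, so n_i ≈ 2.00.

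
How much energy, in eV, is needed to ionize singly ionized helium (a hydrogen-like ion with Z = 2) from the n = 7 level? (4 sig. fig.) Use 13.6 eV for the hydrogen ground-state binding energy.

1.110 eV

E_n = −13.6 Z²/n² = −54.40/n² eV for Z = 2.
E_7 = −54.40/49 = −1.110 eV, so ionization (to E = 0) requires 1.110 eV.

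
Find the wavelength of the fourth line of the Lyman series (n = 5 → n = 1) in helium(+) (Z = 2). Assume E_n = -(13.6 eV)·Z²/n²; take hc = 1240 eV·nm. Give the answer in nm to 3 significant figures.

The Lyman series terminates on n_f = 1; the fourth line has n_i = 1+4 = 5.
ΔE = 54.40 × (1/1² − 1/5²) = 52.22 eV.
λ = 1240 / 52.22 = 23.7 nm.

23.7 nm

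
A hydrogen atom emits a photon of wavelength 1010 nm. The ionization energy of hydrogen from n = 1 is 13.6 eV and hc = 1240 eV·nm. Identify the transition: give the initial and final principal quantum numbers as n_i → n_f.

n_i = 7, n_f = 3

The photon energy is ΔE = hc/λ = 1240 / 1010 = 1.228 eV.
With Z = 1, ΔE = 13.60 × (1/n_f² − 1/n_i²), so 1/n_f² − 1/n_i² = 0.09027.
Trying n_f = 3 gives 1/n_i² = 0.02084, i.e. n_i ≈ 7; this pair matches.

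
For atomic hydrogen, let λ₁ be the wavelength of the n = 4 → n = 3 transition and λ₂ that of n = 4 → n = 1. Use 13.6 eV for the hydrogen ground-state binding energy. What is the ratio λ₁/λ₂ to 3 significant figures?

λ ∝ 1/ΔE ∝ 1/(1/n_f² − 1/n_i²), and the Z² and hc factors cancel in the ratio.
λ₁/λ₂ = (1/1² − 1/4²)/(1/3² − 1/4²) = 0.9375/0.04861 = 19.3.

19.3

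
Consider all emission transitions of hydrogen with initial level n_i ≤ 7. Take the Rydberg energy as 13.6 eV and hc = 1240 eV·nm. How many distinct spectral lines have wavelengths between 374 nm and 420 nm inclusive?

2

Enumerate all n_i → n_f pairs with 1 ≤ n_f < n_i ≤ 7 and compute λ = 1240 / [13.6·1·(1/n_f² − 1/n_i²)].
Lines falling in [374, 420] nm: 7→2 (397.1 nm), 6→2 (410.3 nm).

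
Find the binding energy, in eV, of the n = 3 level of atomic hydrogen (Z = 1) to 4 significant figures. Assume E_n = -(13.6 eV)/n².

E_3 = −13.60/9 = −1.511 eV, so ionization (to E = 0) requires 1.511 eV.

1.511 eV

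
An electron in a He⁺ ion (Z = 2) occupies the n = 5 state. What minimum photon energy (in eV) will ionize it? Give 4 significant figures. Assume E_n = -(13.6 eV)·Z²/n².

2.176 eV

E_n = −13.6 Z²/n² = −54.40/n² eV for Z = 2.
E_5 = −54.40/25 = −2.176 eV, so ionization (to E = 0) requires 2.176 eV.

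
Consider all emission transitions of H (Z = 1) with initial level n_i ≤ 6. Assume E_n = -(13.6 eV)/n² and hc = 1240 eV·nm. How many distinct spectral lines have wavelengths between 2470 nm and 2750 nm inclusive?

1

Enumerate all n_i → n_f pairs with 1 ≤ n_f < n_i ≤ 6 and compute λ = 1240 / [13.6·1·(1/n_f² − 1/n_i²)].
Lines falling in [2470, 2750] nm: 6→4 (2626 nm).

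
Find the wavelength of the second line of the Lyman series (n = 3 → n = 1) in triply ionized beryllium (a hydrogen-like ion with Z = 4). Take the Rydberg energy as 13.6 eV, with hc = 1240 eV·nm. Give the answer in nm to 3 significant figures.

6.41 nm

The Lyman series terminates on n_f = 1; the second line has n_i = 1+2 = 3.
ΔE = 217.6 × (1/1² − 1/3²) = 193.4 eV.
λ = 1240 / 193.4 = 6.41 nm.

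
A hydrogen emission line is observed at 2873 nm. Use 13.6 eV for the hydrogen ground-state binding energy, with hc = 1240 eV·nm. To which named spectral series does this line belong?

Pfund

ΔE = 1240/2873 = 0.4316 eV.
This matches 13.6 × (1/5² − 1/11²), so n_f = 5: the Pfund series.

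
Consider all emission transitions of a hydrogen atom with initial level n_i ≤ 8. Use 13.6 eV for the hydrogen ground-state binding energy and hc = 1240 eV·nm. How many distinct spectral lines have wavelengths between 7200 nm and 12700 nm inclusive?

3

Enumerate all n_i → n_f pairs with 1 ≤ n_f < n_i ≤ 8 and compute λ = 1240 / [13.6·1·(1/n_f² − 1/n_i²)].
Lines falling in [7200, 12700] nm: 6→5 (7460 nm), 8→6 (7503 nm), 7→6 (12370 nm).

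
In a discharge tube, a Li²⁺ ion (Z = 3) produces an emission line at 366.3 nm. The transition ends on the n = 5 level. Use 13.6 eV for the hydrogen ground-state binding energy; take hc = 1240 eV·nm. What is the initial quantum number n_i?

The photon energy is ΔE = hc/λ = 1240 / 366.3 = 3.385 eV.
With Z = 3, ΔE = 122.4 × (1/n_f² − 1/n_i²), so 1/n_f² − 1/n_i² = 0.02766.
With n_f = 5: 1/n_i² = 1/25 − 0.02766 = 0.01234, so n_i ≈ 9.00.

n_i = 9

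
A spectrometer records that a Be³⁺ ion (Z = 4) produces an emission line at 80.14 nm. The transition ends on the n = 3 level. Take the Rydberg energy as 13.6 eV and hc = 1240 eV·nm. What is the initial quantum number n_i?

The photon energy is ΔE = hc/λ = 1240 / 80.14 = 15.47 eV.
With Z = 4, ΔE = 217.6 × (1/n_f² − 1/n_i²), so 1/n_f² − 1/n_i² = 0.07111.
With n_f = 3: 1/n_i² = 1/9 − 0.07111 = 0.04000, so n_i ≈ 5.00.

n_i = 5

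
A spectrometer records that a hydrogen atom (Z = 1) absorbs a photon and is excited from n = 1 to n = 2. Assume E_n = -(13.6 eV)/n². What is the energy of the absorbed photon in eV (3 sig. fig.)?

E_2 = −13.60/4 = −3.400 eV and E_1 = −13.60/1 = −13.60 eV.
The photon energy is |E_2 − E_1| = 10.2 eV.

10.2 eV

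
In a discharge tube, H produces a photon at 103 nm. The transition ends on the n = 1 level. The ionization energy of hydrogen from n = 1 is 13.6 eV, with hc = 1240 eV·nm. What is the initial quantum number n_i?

n_i = 3

The photon energy is ΔE = hc/λ = 1240 / 103 = 12.04 eV.
With Z = 1, ΔE = 13.60 × (1/n_f² − 1/n_i²), so 1/n_f² − 1/n_i² = 0.8852.
With n_f = 1: 1/n_i² = 1/1 − 0.8852 = 0.1148, so n_i ≈ 2.95.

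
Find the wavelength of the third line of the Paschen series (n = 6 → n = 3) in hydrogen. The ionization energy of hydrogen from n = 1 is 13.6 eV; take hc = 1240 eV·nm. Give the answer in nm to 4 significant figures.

1094 nm

The Paschen series terminates on n_f = 3; the third line has n_i = 3+3 = 6.
ΔE = 13.60 × (1/3² − 1/6²) = 1.133 eV.
λ = 1240 / 1.133 = 1094 nm.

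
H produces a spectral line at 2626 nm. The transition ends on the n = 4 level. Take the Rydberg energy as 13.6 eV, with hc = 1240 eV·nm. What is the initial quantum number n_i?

n_i = 6

The photon energy is ΔE = hc/λ = 1240 / 2626 = 0.4722 eV.
With Z = 1, ΔE = 13.60 × (1/n_f² − 1/n_i²), so 1/n_f² − 1/n_i² = 0.03472.
With n_f = 4: 1/n_i² = 1/16 − 0.03472 = 0.02778, so n_i ≈ 6.00.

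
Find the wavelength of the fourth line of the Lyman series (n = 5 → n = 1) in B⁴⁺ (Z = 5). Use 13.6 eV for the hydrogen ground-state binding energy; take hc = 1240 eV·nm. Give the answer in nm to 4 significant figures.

3.799 nm

The Lyman series terminates on n_f = 1; the fourth line has n_i = 1+4 = 5.
ΔE = 340.0 × (1/1² − 1/5²) = 326.4 eV.
λ = 1240 / 326.4 = 3.799 nm.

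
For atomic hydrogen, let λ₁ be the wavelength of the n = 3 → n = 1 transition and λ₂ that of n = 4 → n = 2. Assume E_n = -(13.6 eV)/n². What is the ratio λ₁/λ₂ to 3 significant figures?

0.211

λ ∝ 1/ΔE ∝ 1/(1/n_f² − 1/n_i²), and the Z² and hc factors cancel in the ratio.
λ₁/λ₂ = (1/2² − 1/4²)/(1/1² − 1/3²) = 0.1875/0.8889 = 0.211.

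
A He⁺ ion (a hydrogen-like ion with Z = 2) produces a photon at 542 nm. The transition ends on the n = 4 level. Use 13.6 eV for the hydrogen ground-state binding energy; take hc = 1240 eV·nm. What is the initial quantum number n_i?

n_i = 7

The photon energy is ΔE = hc/λ = 1240 / 542 = 2.288 eV.
With Z = 2, ΔE = 54.40 × (1/n_f² − 1/n_i²), so 1/n_f² − 1/n_i² = 0.04206.
With n_f = 4: 1/n_i² = 1/16 − 0.04206 = 0.02044, so n_i ≈ 6.99.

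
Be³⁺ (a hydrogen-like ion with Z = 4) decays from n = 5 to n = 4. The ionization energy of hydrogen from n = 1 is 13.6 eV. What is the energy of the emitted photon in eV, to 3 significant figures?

The Bohr energies scale as Z², so for Z = 4: E_n = −217.6/n² eV.
E_5 = −217.6/25 = −8.704 eV and E_4 = −217.6/16 = −13.60 eV.
The photon energy is |E_5 − E_4| = 4.90 eV.

4.90 eV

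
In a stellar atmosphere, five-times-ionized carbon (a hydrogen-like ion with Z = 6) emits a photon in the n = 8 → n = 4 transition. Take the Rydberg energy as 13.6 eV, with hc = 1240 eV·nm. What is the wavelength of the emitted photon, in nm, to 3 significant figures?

54.0 nm

For Z = 6 the level energies scale as Z², so the effective Rydberg energy is 13.6 × 36 = 489.6 eV.
ΔE = 489.6 × (1/4² − 1/8²) = 489.6 × 0.04688 = 22.95 eV.
λ = hc/ΔE = 1240 / 22.95 = 54.0 nm.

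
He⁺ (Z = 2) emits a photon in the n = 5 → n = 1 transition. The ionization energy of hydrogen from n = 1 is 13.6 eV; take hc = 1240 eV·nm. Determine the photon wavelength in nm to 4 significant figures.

23.74 nm

For Z = 2 the level energies scale as Z², so the effective Rydberg energy is 13.6 × 4 = 54.40 eV.
ΔE = 54.40 × (1/1² − 1/5²) = 54.40 × 0.9600 = 52.22 eV.
λ = hc/ΔE = 1240 / 52.22 = 23.74 nm.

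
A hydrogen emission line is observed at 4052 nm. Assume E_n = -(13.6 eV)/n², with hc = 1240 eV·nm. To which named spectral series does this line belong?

Brackett

ΔE = 1240/4052 = 0.3060 eV.
This matches 13.6 × (1/4² − 1/5²), so n_f = 4: the Brackett series.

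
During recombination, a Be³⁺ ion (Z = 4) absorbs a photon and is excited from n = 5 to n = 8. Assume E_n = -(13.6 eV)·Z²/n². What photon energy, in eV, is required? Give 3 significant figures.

5.30 eV

The Bohr energies scale as Z², so for Z = 4: E_n = −217.6/n² eV.
E_8 = −217.6/64 = −3.400 eV and E_5 = −217.6/25 = −8.704 eV.
The photon energy is |E_8 − E_5| = 5.30 eV.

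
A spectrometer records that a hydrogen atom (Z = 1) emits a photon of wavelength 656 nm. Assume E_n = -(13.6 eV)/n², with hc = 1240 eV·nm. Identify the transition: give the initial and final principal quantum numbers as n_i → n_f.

The photon energy is ΔE = hc/λ = 1240 / 656 = 1.890 eV.
With Z = 1, ΔE = 13.60 × (1/n_f² − 1/n_i²), so 1/n_f² − 1/n_i² = 0.1390.
Trying n_f = 2 gives 1/n_i² = 0.1110, i.e. n_i ≈ 3; this pair matches.

n_i = 3, n_f = 2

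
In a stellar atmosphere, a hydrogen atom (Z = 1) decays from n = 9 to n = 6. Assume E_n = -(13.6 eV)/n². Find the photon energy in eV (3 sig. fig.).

0.210 eV

E_9 = −13.60/81 = −0.1679 eV and E_6 = −13.60/36 = −0.3778 eV.
The photon energy is |E_9 − E_6| = 0.210 eV.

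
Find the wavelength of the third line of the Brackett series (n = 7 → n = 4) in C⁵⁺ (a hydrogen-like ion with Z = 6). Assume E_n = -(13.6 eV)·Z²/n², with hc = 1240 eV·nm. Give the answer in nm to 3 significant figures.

60.2 nm

The Brackett series terminates on n_f = 4; the third line has n_i = 4+3 = 7.
ΔE = 489.6 × (1/4² − 1/7²) = 20.61 eV.
λ = 1240 / 20.61 = 60.2 nm.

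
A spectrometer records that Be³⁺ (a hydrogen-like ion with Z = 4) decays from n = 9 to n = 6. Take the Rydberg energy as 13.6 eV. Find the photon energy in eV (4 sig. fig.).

3.358 eV

The Bohr energies scale as Z², so for Z = 4: E_n = −217.6/n² eV.
E_9 = −217.6/81 = −2.686 eV and E_6 = −217.6/36 = −6.044 eV.
The photon energy is |E_9 − E_6| = 3.358 eV.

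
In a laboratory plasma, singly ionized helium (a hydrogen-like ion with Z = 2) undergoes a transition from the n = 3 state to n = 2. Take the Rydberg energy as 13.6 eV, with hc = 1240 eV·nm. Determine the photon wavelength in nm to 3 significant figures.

164 nm

For Z = 2 the level energies scale as Z², so the effective Rydberg energy is 13.6 × 4 = 54.40 eV.
ΔE = 54.40 × (1/2² − 1/3²) = 54.40 × 0.1389 = 7.556 eV.
λ = hc/ΔE = 1240 / 7.556 = 164 nm.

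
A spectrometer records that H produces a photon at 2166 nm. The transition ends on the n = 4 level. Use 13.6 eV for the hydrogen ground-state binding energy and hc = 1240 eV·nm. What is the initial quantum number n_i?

n_i = 7

The photon energy is ΔE = hc/λ = 1240 / 2166 = 0.5725 eV.
With Z = 1, ΔE = 13.60 × (1/n_f² − 1/n_i²), so 1/n_f² − 1/n_i² = 0.04209.
With n_f = 4: 1/n_i² = 1/16 − 0.04209 = 0.02041, so n_i ≈ 7.00.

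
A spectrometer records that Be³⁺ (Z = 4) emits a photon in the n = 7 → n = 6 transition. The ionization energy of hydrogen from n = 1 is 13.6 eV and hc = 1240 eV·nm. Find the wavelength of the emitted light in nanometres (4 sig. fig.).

For Z = 4 the level energies scale as Z², so the effective Rydberg energy is 13.6 × 16 = 217.6 eV.
ΔE = 217.6 × (1/6² − 1/7²) = 217.6 × 0.007370 = 1.604 eV.
λ = hc/ΔE = 1240 / 1.604 = 773.2 nm.

773.2 nm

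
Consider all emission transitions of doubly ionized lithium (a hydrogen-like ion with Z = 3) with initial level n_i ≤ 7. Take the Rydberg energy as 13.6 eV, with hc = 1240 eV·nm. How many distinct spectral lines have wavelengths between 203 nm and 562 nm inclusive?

Enumerate all n_i → n_f pairs with 1 ≤ n_f < n_i ≤ 7 and compute λ = 1240 / [13.6·9·(1/n_f² − 1/n_i²)].
Lines falling in [203, 562] nm: 4→3 (208.4 nm), 7→4 (240.7 nm), 6→4 (291.8 nm), 5→4 (450.3 nm), 7→5 (517.1 nm).

5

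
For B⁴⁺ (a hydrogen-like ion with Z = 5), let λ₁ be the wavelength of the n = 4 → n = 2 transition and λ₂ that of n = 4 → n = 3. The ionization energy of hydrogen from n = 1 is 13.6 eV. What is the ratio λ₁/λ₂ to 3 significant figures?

0.259

λ ∝ 1/ΔE ∝ 1/(1/n_f² − 1/n_i²), and the Z² and hc factors cancel in the ratio.
λ₁/λ₂ = (1/3² − 1/4²)/(1/2² − 1/4²) = 0.04861/0.1875 = 0.259.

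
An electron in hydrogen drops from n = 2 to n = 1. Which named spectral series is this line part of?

The series is set by the lower level: n_f = 1 is the Lyman series.

Lyman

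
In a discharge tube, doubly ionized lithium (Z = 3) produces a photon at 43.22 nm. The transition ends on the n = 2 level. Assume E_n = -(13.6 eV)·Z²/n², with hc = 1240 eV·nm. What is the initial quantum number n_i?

n_i = 8

The photon energy is ΔE = hc/λ = 1240 / 43.22 = 28.69 eV.
With Z = 3, ΔE = 122.4 × (1/n_f² − 1/n_i²), so 1/n_f² − 1/n_i² = 0.2344.
With n_f = 2: 1/n_i² = 1/4 − 0.2344 = 0.01560, so n_i ≈ 8.01.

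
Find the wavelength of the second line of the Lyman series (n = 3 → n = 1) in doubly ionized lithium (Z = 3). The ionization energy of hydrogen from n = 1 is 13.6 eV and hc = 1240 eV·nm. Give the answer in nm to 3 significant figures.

11.4 nm

The Lyman series terminates on n_f = 1; the second line has n_i = 1+2 = 3.
ΔE = 122.4 × (1/1² − 1/3²) = 108.8 eV.
λ = 1240 / 108.8 = 11.4 nm.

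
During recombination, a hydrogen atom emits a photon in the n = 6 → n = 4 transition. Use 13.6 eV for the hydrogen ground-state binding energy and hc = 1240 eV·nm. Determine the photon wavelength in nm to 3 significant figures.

ΔE = 13.60 × (1/4² − 1/6²) = 13.60 × 0.03472 = 0.4722 eV.
λ = hc/ΔE = 1240 / 0.4722 = 2630 nm.

2630 nm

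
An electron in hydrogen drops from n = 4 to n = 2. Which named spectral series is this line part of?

Balmer

The series is set by the lower level: n_f = 2 is the Balmer series.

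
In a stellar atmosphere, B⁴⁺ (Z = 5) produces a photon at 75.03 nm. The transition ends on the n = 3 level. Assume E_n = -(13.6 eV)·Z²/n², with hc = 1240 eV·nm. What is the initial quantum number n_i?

The photon energy is ΔE = hc/λ = 1240 / 75.03 = 16.53 eV.
With Z = 5, ΔE = 340.0 × (1/n_f² − 1/n_i²), so 1/n_f² − 1/n_i² = 0.04861.
With n_f = 3: 1/n_i² = 1/9 − 0.04861 = 0.06250, so n_i ≈ 4.00.

n_i = 4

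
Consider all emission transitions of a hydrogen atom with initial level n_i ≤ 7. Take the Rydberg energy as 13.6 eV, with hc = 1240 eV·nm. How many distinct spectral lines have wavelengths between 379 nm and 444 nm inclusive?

3

Enumerate all n_i → n_f pairs with 1 ≤ n_f < n_i ≤ 7 and compute λ = 1240 / [13.6·1·(1/n_f² − 1/n_i²)].
Lines falling in [379, 444] nm: 7→2 (397.1 nm), 6→2 (410.3 nm), 5→2 (434.2 nm).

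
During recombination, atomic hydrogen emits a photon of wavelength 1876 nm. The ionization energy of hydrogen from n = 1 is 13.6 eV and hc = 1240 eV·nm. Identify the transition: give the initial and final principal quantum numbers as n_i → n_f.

The photon energy is ΔE = hc/λ = 1240 / 1876 = 0.6610 eV.
With Z = 1, ΔE = 13.60 × (1/n_f² − 1/n_i²), so 1/n_f² − 1/n_i² = 0.04860.
Trying n_f = 3 gives 1/n_i² = 0.06251, i.e. n_i ≈ 4; this pair matches.

n_i = 4, n_f = 3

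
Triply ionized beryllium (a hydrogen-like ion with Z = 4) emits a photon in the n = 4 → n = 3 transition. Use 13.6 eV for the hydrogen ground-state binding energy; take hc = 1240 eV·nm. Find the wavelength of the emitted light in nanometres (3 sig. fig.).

For Z = 4 the level energies scale as Z², so the effective Rydberg energy is 13.6 × 16 = 217.6 eV.
ΔE = 217.6 × (1/3² − 1/4²) = 217.6 × 0.04861 = 10.58 eV.
λ = hc/ΔE = 1240 / 10.58 = 117 nm.

117 nm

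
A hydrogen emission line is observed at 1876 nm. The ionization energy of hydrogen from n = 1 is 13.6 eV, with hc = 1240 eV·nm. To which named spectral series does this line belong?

Paschen

ΔE = 1240/1876 = 0.6610 eV.
This matches 13.6 × (1/3² − 1/4²), so n_f = 3: the Paschen series.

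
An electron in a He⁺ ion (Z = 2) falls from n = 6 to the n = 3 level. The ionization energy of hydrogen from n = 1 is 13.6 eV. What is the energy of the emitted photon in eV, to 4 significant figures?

The Bohr energies scale as Z², so for Z = 2: E_n = −54.40/n² eV.
E_6 = −54.40/36 = −1.511 eV and E_3 = −54.40/9 = −6.044 eV.
The photon energy is |E_6 − E_3| = 4.533 eV.

4.533 eV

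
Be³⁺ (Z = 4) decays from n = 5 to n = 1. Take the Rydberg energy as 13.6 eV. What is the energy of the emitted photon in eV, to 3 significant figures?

209 eV

The Bohr energies scale as Z², so for Z = 4: E_n = −217.6/n² eV.
E_5 = −217.6/25 = −8.704 eV and E_1 = −217.6/1 = −217.6 eV.
The photon energy is |E_5 − E_1| = 209 eV.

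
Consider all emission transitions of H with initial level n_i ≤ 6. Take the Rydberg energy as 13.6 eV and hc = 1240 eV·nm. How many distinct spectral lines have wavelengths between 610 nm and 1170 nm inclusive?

2

Enumerate all n_i → n_f pairs with 1 ≤ n_f < n_i ≤ 6 and compute λ = 1240 / [13.6·1·(1/n_f² − 1/n_i²)].
Lines falling in [610, 1170] nm: 3→2 (656.5 nm), 6→3 (1094 nm).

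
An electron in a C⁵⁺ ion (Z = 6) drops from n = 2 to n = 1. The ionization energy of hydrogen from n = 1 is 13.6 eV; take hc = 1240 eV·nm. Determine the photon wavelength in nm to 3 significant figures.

For Z = 6 the level energies scale as Z², so the effective Rydberg energy is 13.6 × 36 = 489.6 eV.
ΔE = 489.6 × (1/1² − 1/2²) = 489.6 × 0.7500 = 367.2 eV.
λ = hc/ΔE = 1240 / 367.2 = 3.38 nm.

3.38 nm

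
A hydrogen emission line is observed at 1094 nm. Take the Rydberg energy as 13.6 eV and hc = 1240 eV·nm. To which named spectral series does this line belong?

ΔE = 1240/1094 = 1.133 eV.
This matches 13.6 × (1/3² − 1/6²), so n_f = 3: the Paschen series.

Paschen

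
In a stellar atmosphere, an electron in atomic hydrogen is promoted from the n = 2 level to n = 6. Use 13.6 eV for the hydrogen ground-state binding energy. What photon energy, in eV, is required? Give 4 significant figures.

3.022 eV

E_6 = −13.60/36 = −0.3778 eV and E_2 = −13.60/4 = −3.400 eV.
The photon energy is |E_6 − E_2| = 3.022 eV.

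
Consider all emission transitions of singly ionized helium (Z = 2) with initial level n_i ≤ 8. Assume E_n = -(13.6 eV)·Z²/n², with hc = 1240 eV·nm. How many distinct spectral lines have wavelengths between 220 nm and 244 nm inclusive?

1

Enumerate all n_i → n_f pairs with 1 ≤ n_f < n_i ≤ 8 and compute λ = 1240 / [13.6·4·(1/n_f² − 1/n_i²)].
Lines falling in [220, 244] nm: 8→3 (238.7 nm).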